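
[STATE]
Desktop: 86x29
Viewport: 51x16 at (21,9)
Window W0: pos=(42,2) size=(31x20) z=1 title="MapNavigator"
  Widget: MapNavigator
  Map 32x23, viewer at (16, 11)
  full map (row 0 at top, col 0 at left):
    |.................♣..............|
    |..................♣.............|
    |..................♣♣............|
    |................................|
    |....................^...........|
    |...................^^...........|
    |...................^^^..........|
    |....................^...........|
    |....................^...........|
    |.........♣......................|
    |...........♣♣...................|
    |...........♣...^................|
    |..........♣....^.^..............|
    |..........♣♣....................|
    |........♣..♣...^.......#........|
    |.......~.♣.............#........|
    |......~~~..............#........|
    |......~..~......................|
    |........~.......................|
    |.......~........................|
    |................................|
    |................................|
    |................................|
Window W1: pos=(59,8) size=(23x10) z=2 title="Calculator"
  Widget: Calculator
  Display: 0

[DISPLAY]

                     ┃................┃ Calculator 
                     ┃................┠────────────
                     ┃.......♣........┃            
                     ┃.........♣♣.....┃┌───┬───┬───
                     ┃.........♣...^@.┃│ 7 │ 8 │ 9 
                     ┃........♣....^.^┃├───┼───┼───
                     ┃........♣♣......┃│ 4 │ 5 │ 6 
                     ┃......♣..♣...^..┃└───┴───┴───
                     ┃.....~.♣........┗━━━━━━━━━━━━
                     ┃....~~~..............#.......
                     ┃....~..~.....................
                     ┃......~......................
                     ┗━━━━━━━━━━━━━━━━━━━━━━━━━━━━━
                                                   
                                                   
                                                   


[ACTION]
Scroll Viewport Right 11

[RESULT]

          ┃................┃ Calculator          ┃ 
          ┃................┠─────────────────────┨ 
          ┃.......♣........┃                    0┃ 
          ┃.........♣♣.....┃┌───┬───┬───┬───┐    ┃ 
          ┃.........♣...^@.┃│ 7 │ 8 │ 9 │ ÷ │    ┃ 
          ┃........♣....^.^┃├───┼───┼───┼───┤    ┃ 
          ┃........♣♣......┃│ 4 │ 5 │ 6 │ × │    ┃ 
          ┃......♣..♣...^..┃└───┴───┴───┴───┘    ┃ 
          ┃.....~.♣........┗━━━━━━━━━━━━━━━━━━━━━┛ 
          ┃....~~~..............#.......┃          
          ┃....~..~.....................┃          
          ┃......~......................┃          
          ┗━━━━━━━━━━━━━━━━━━━━━━━━━━━━━┛          
                                                   
                                                   
                                                   


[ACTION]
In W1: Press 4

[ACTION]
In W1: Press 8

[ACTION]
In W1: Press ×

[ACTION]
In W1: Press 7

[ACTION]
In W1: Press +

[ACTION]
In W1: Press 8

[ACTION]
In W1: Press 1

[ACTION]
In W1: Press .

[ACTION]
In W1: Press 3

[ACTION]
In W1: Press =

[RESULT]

          ┃................┃ Calculator          ┃ 
          ┃................┠─────────────────────┨ 
          ┃.......♣........┃                417.3┃ 
          ┃.........♣♣.....┃┌───┬───┬───┬───┐    ┃ 
          ┃.........♣...^@.┃│ 7 │ 8 │ 9 │ ÷ │    ┃ 
          ┃........♣....^.^┃├───┼───┼───┼───┤    ┃ 
          ┃........♣♣......┃│ 4 │ 5 │ 6 │ × │    ┃ 
          ┃......♣..♣...^..┃└───┴───┴───┴───┘    ┃ 
          ┃.....~.♣........┗━━━━━━━━━━━━━━━━━━━━━┛ 
          ┃....~~~..............#.......┃          
          ┃....~..~.....................┃          
          ┃......~......................┃          
          ┗━━━━━━━━━━━━━━━━━━━━━━━━━━━━━┛          
                                                   
                                                   
                                                   


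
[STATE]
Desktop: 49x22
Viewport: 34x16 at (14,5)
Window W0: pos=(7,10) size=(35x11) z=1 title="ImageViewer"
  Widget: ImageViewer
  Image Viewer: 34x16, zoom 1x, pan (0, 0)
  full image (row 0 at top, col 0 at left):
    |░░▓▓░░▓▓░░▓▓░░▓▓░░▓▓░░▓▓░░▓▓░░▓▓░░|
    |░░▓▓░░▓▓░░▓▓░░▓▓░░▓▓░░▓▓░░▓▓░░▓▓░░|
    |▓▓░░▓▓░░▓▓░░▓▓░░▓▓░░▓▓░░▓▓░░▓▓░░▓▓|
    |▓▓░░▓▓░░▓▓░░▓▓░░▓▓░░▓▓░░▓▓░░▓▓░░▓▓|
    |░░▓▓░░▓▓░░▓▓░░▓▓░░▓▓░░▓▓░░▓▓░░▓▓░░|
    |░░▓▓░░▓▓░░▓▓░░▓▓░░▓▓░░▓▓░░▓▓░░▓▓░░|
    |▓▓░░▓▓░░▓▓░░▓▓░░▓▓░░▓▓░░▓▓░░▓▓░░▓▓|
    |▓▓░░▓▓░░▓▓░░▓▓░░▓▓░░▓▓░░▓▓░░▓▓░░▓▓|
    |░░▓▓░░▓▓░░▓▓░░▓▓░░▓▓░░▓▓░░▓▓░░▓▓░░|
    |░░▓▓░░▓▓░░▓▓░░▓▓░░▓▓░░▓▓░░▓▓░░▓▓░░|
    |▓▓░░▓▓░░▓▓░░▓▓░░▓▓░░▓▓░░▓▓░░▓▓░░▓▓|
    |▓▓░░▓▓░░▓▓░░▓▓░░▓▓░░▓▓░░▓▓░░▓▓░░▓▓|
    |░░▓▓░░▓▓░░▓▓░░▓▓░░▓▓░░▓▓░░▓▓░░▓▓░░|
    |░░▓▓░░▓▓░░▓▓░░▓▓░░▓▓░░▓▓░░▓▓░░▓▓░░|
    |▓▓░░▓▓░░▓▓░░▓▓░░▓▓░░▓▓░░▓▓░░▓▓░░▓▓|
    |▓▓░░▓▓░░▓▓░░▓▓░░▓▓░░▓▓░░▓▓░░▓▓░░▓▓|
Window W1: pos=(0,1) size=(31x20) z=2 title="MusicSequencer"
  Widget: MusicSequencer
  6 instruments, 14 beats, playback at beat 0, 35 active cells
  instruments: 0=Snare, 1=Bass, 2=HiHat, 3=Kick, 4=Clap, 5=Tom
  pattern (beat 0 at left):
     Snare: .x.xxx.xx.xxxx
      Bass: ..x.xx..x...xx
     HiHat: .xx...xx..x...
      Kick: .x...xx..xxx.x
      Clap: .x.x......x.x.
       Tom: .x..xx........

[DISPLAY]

██·████         ┃                 
·█···██         ┃                 
█··█···         ┃                 
··███·█         ┃                 
···█·█·         ┃                 
·······         ┃━━━━━━━━━━┓      
                ┃          ┃      
                ┃──────────┨      
                ┃▓░░▓▓░░▓▓░┃      
                ┃▓░░▓▓░░▓▓░┃      
                ┃░▓▓░░▓▓░░▓┃      
                ┃░▓▓░░▓▓░░▓┃      
                ┃▓░░▓▓░░▓▓░┃      
                ┃▓░░▓▓░░▓▓░┃      
                ┃░▓▓░░▓▓░░▓┃      
━━━━━━━━━━━━━━━━┛━━━━━━━━━━┛      


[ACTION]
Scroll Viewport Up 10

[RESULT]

                                  
━━━━━━━━━━━━━━━━┓                 
er              ┃                 
────────────────┨                 
7890123         ┃                 
██·████         ┃                 
·█···██         ┃                 
█··█···         ┃                 
··███·█         ┃                 
···█·█·         ┃                 
·······         ┃━━━━━━━━━━┓      
                ┃          ┃      
                ┃──────────┨      
                ┃▓░░▓▓░░▓▓░┃      
                ┃▓░░▓▓░░▓▓░┃      
                ┃░▓▓░░▓▓░░▓┃      


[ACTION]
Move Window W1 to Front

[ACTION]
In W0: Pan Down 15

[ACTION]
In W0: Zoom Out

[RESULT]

                                  
━━━━━━━━━━━━━━━━┓                 
er              ┃                 
────────────────┨                 
7890123         ┃                 
██·████         ┃                 
·█···██         ┃                 
█··█···         ┃                 
··███·█         ┃                 
···█·█·         ┃                 
·······         ┃━━━━━━━━━━┓      
                ┃          ┃      
                ┃──────────┨      
                ┃░▓▓░░▓▓░░▓┃      
                ┃          ┃      
                ┃          ┃      


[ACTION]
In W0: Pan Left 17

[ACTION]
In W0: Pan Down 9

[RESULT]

                                  
━━━━━━━━━━━━━━━━┓                 
er              ┃                 
────────────────┨                 
7890123         ┃                 
██·████         ┃                 
·█···██         ┃                 
█··█···         ┃                 
··███·█         ┃                 
···█·█·         ┃                 
·······         ┃━━━━━━━━━━┓      
                ┃          ┃      
                ┃──────────┨      
                ┃          ┃      
                ┃          ┃      
                ┃          ┃      


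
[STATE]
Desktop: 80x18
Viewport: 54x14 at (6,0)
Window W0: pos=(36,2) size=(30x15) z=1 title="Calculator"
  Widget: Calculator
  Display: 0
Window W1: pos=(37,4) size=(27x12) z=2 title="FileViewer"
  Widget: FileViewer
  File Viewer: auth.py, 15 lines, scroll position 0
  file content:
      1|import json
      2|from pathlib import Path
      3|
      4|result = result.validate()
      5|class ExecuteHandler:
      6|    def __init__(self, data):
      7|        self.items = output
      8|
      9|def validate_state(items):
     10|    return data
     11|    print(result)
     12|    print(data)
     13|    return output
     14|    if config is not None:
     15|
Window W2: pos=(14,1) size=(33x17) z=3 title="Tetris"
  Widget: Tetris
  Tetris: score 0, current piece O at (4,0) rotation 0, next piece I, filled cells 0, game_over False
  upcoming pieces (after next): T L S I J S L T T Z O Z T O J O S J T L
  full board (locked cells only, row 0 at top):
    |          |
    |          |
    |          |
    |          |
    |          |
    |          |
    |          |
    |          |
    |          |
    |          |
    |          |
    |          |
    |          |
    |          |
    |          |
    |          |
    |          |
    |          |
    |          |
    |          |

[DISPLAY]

                                                      
        ┏━━━━━━━━━━━━━━━━━━━━━━━━━━━━━━━┓             
        ┃ Tetris                        ┃━━━━━━━━━━━━━
        ┠───────────────────────────────┨r            
        ┃          │Next:               ┃━━━━━━━━━━━━━
        ┃          │████                ┃er           
        ┃          │                    ┃─────────────
        ┃          │                    ┃on           
        ┃          │                    ┃lib import Pa
        ┃          │                    ┃             
        ┃          │Score:              ┃result.valida
        ┃          │0                   ┃cuteHandler: 
        ┃          │                    ┃_init__(self,
        ┃          │                    ┃elf.items = o


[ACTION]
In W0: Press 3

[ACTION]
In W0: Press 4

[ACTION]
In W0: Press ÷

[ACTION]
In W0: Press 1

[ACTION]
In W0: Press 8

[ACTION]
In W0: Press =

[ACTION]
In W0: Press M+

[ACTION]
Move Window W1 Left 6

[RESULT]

                                                      
        ┏━━━━━━━━━━━━━━━━━━━━━━━━━━━━━━━┓             
        ┃ Tetris                        ┃━━━━━━━━━━━━━
        ┠───────────────────────────────┨r            
        ┃          │Next:               ┃━━━━━━━━━━┓──
        ┃          │████                ┃          ┃88
        ┃          │                    ┃──────────┨  
        ┃          │                    ┃         ▲┃  
        ┃          │                    ┃port Path█┃  
        ┃          │                    ┃         ░┃  
        ┃          │Score:              ┃.validate░┃  
        ┃          │0                   ┃ndler:   ░┃  
        ┃          │                    ┃_(self, d░┃  
        ┃          │                    ┃ems = out░┃  


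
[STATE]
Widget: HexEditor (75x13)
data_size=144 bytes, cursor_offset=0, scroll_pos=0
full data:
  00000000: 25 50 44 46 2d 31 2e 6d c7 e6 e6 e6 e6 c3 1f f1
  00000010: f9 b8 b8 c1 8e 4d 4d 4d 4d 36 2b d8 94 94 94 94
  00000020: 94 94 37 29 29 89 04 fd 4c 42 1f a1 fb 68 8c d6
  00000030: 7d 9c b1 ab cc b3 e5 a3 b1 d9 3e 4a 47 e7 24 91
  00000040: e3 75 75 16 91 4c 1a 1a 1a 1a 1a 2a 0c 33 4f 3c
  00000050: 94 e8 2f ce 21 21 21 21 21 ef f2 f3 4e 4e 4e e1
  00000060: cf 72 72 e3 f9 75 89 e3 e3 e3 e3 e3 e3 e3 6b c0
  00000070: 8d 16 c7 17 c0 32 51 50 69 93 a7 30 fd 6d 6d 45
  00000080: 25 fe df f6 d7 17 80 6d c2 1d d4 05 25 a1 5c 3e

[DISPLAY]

00000000  25 50 44 46 2d 31 2e 6d  c7 e6 e6 e6 e6 c3 1f f1  |%PDF-1.m......
00000010  f9 b8 b8 c1 8e 4d 4d 4d  4d 36 2b d8 94 94 94 94  |.....MMMM6+...
00000020  94 94 37 29 29 89 04 fd  4c 42 1f a1 fb 68 8c d6  |..7))...LB...h
00000030  7d 9c b1 ab cc b3 e5 a3  b1 d9 3e 4a 47 e7 24 91  |}.........>JG.
00000040  e3 75 75 16 91 4c 1a 1a  1a 1a 1a 2a 0c 33 4f 3c  |.uu..L.....*.3
00000050  94 e8 2f ce 21 21 21 21  21 ef f2 f3 4e 4e 4e e1  |../.!!!!!...NN
00000060  cf 72 72 e3 f9 75 89 e3  e3 e3 e3 e3 e3 e3 6b c0  |.rr..u........
00000070  8d 16 c7 17 c0 32 51 50  69 93 a7 30 fd 6d 6d 45  |.....2QPi..0.m
00000080  25 fe df f6 d7 17 80 6d  c2 1d d4 05 25 a1 5c 3e  |%......m....%.
                                                                           
                                                                           
                                                                           
                                                                           


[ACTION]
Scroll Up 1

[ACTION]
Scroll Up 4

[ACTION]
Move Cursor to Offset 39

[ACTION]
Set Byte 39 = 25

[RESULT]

00000000  25 50 44 46 2d 31 2e 6d  c7 e6 e6 e6 e6 c3 1f f1  |%PDF-1.m......
00000010  f9 b8 b8 c1 8e 4d 4d 4d  4d 36 2b d8 94 94 94 94  |.....MMMM6+...
00000020  94 94 37 29 29 89 04 25  4c 42 1f a1 fb 68 8c d6  |..7))..%LB...h
00000030  7d 9c b1 ab cc b3 e5 a3  b1 d9 3e 4a 47 e7 24 91  |}.........>JG.
00000040  e3 75 75 16 91 4c 1a 1a  1a 1a 1a 2a 0c 33 4f 3c  |.uu..L.....*.3
00000050  94 e8 2f ce 21 21 21 21  21 ef f2 f3 4e 4e 4e e1  |../.!!!!!...NN
00000060  cf 72 72 e3 f9 75 89 e3  e3 e3 e3 e3 e3 e3 6b c0  |.rr..u........
00000070  8d 16 c7 17 c0 32 51 50  69 93 a7 30 fd 6d 6d 45  |.....2QPi..0.m
00000080  25 fe df f6 d7 17 80 6d  c2 1d d4 05 25 a1 5c 3e  |%......m....%.
                                                                           
                                                                           
                                                                           
                                                                           


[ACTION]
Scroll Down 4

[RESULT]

00000040  e3 75 75 16 91 4c 1a 1a  1a 1a 1a 2a 0c 33 4f 3c  |.uu..L.....*.3
00000050  94 e8 2f ce 21 21 21 21  21 ef f2 f3 4e 4e 4e e1  |../.!!!!!...NN
00000060  cf 72 72 e3 f9 75 89 e3  e3 e3 e3 e3 e3 e3 6b c0  |.rr..u........
00000070  8d 16 c7 17 c0 32 51 50  69 93 a7 30 fd 6d 6d 45  |.....2QPi..0.m
00000080  25 fe df f6 d7 17 80 6d  c2 1d d4 05 25 a1 5c 3e  |%......m....%.
                                                                           
                                                                           
                                                                           
                                                                           
                                                                           
                                                                           
                                                                           
                                                                           


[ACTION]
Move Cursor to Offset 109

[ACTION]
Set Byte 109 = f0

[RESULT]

00000040  e3 75 75 16 91 4c 1a 1a  1a 1a 1a 2a 0c 33 4f 3c  |.uu..L.....*.3
00000050  94 e8 2f ce 21 21 21 21  21 ef f2 f3 4e 4e 4e e1  |../.!!!!!...NN
00000060  cf 72 72 e3 f9 75 89 e3  e3 e3 e3 e3 e3 F0 6b c0  |.rr..u........
00000070  8d 16 c7 17 c0 32 51 50  69 93 a7 30 fd 6d 6d 45  |.....2QPi..0.m
00000080  25 fe df f6 d7 17 80 6d  c2 1d d4 05 25 a1 5c 3e  |%......m....%.
                                                                           
                                                                           
                                                                           
                                                                           
                                                                           
                                                                           
                                                                           
                                                                           


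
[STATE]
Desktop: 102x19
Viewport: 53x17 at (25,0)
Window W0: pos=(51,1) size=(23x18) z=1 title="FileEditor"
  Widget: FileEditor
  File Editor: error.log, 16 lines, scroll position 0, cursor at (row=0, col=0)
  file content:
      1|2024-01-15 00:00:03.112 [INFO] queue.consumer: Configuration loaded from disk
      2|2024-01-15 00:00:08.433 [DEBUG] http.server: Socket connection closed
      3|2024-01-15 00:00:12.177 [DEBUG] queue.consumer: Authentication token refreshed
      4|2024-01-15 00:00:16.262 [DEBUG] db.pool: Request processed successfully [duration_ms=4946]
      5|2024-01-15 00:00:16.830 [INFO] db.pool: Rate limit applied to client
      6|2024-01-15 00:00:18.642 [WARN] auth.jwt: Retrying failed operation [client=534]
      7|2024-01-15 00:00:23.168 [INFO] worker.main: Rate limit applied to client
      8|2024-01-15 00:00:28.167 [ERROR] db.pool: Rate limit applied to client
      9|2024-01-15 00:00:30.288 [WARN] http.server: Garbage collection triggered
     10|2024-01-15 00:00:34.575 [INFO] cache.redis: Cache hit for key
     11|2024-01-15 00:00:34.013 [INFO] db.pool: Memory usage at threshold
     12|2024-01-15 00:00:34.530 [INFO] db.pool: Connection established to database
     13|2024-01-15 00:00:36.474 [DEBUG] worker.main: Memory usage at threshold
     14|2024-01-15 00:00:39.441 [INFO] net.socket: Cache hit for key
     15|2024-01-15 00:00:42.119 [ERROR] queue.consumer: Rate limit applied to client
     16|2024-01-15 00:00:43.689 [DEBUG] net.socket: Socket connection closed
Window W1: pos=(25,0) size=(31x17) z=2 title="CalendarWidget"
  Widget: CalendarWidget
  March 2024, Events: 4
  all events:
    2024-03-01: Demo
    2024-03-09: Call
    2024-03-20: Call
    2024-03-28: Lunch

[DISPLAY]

┏━━━━━━━━━━━━━━━━━━━━━━━━━━━━━┓                      
┃ CalendarWidget              ┃━━━━━━━━━━━━━━━━━┓    
┠─────────────────────────────┨eEditor          ┃    
┃          March 2024         ┃─────────────────┨    
┃Mo Tu We Th Fr Sa Su         ┃-01-15 00:00:03.▲┃    
┃             1*  2  3        ┃-01-15 00:00:08.█┃    
┃ 4  5  6  7  8  9* 10        ┃-01-15 00:00:12.░┃    
┃11 12 13 14 15 16 17         ┃-01-15 00:00:16.░┃    
┃18 19 20* 21 22 23 24        ┃-01-15 00:00:16.░┃    
┃25 26 27 28* 29 30 31        ┃-01-15 00:00:18.░┃    
┃                             ┃-01-15 00:00:23.░┃    
┃                             ┃-01-15 00:00:28.░┃    
┃                             ┃-01-15 00:00:30.░┃    
┃                             ┃-01-15 00:00:34.░┃    
┃                             ┃-01-15 00:00:34.░┃    
┃                             ┃-01-15 00:00:34.░┃    
┗━━━━━━━━━━━━━━━━━━━━━━━━━━━━━┛-01-15 00:00:36.░┃    


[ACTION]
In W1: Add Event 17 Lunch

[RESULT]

┏━━━━━━━━━━━━━━━━━━━━━━━━━━━━━┓                      
┃ CalendarWidget              ┃━━━━━━━━━━━━━━━━━┓    
┠─────────────────────────────┨eEditor          ┃    
┃          March 2024         ┃─────────────────┨    
┃Mo Tu We Th Fr Sa Su         ┃-01-15 00:00:03.▲┃    
┃             1*  2  3        ┃-01-15 00:00:08.█┃    
┃ 4  5  6  7  8  9* 10        ┃-01-15 00:00:12.░┃    
┃11 12 13 14 15 16 17*        ┃-01-15 00:00:16.░┃    
┃18 19 20* 21 22 23 24        ┃-01-15 00:00:16.░┃    
┃25 26 27 28* 29 30 31        ┃-01-15 00:00:18.░┃    
┃                             ┃-01-15 00:00:23.░┃    
┃                             ┃-01-15 00:00:28.░┃    
┃                             ┃-01-15 00:00:30.░┃    
┃                             ┃-01-15 00:00:34.░┃    
┃                             ┃-01-15 00:00:34.░┃    
┃                             ┃-01-15 00:00:34.░┃    
┗━━━━━━━━━━━━━━━━━━━━━━━━━━━━━┛-01-15 00:00:36.░┃    


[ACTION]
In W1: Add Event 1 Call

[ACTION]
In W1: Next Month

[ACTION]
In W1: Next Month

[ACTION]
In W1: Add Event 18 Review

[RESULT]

┏━━━━━━━━━━━━━━━━━━━━━━━━━━━━━┓                      
┃ CalendarWidget              ┃━━━━━━━━━━━━━━━━━┓    
┠─────────────────────────────┨eEditor          ┃    
┃           May 2024          ┃─────────────────┨    
┃Mo Tu We Th Fr Sa Su         ┃-01-15 00:00:03.▲┃    
┃       1  2  3  4  5         ┃-01-15 00:00:08.█┃    
┃ 6  7  8  9 10 11 12         ┃-01-15 00:00:12.░┃    
┃13 14 15 16 17 18* 19        ┃-01-15 00:00:16.░┃    
┃20 21 22 23 24 25 26         ┃-01-15 00:00:16.░┃    
┃27 28 29 30 31               ┃-01-15 00:00:18.░┃    
┃                             ┃-01-15 00:00:23.░┃    
┃                             ┃-01-15 00:00:28.░┃    
┃                             ┃-01-15 00:00:30.░┃    
┃                             ┃-01-15 00:00:34.░┃    
┃                             ┃-01-15 00:00:34.░┃    
┃                             ┃-01-15 00:00:34.░┃    
┗━━━━━━━━━━━━━━━━━━━━━━━━━━━━━┛-01-15 00:00:36.░┃    


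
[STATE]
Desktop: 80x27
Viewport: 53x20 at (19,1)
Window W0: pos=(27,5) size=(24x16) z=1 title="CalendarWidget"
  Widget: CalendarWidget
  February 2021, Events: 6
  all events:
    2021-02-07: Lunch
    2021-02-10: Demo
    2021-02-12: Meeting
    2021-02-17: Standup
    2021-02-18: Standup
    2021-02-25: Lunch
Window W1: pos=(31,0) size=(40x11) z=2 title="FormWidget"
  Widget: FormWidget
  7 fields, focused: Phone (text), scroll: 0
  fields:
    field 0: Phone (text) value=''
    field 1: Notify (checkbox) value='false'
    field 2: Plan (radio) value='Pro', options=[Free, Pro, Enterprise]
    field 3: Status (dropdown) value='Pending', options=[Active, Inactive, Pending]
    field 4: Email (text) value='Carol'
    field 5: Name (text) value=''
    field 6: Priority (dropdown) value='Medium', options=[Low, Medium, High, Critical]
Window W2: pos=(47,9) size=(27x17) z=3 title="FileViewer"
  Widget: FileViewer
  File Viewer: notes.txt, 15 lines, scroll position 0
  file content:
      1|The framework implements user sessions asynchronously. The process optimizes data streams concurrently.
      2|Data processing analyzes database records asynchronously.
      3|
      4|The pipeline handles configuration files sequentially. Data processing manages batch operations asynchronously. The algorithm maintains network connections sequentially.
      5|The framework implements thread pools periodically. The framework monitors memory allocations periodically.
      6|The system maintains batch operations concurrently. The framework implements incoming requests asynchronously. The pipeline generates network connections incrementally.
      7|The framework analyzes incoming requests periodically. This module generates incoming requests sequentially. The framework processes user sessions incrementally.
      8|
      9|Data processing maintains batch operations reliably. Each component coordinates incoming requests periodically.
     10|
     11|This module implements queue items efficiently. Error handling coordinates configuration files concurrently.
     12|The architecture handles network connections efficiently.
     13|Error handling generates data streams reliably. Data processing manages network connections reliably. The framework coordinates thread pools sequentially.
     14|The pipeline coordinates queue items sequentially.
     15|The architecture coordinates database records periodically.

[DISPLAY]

            ┃ FormWidget                           ┃ 
            ┠──────────────────────────────────────┨ 
            ┃> Phone:      [                      ]┃ 
            ┃  Notify:     [ ]                     ┃ 
        ┏━━━┃  Plan:       ( ) Free  (●) Pro  ( ) E┃ 
        ┃ Ca┃  Status:     [Pending              ▼]┃ 
        ┠───┃  Email:      [Carol                 ]┃ 
        ┃   ┃  Name:       [                      ]┃ 
        ┃Mo ┃  Priority:   [┏━━━━━━━━━━━━━━━━━━━━━━━━
        ┃ 1 ┗━━━━━━━━━━━━━━━┃ FileViewer             
        ┃ 8  9 10* 11 12* 13┠────────────────────────
        ┃15 16 17* 18* 19 20┃The framework implements
        ┃22 23 24 25* 26 27 ┃Data processing analyzes
        ┃                   ┃                        
        ┃                   ┃The pipeline handles con
        ┃                   ┃The framework implements
        ┃                   ┃The system maintains bat
        ┃                   ┃The framework analyzes i
        ┃                   ┃                        
        ┗━━━━━━━━━━━━━━━━━━━┃Data processing maintain


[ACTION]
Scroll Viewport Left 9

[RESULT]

                     ┃ FormWidget                    
                     ┠───────────────────────────────
                     ┃> Phone:      [                
                     ┃  Notify:     [ ]              
                 ┏━━━┃  Plan:       ( ) Free  (●) Pro
                 ┃ Ca┃  Status:     [Pending         
                 ┠───┃  Email:      [Carol           
                 ┃   ┃  Name:       [                
                 ┃Mo ┃  Priority:   [┏━━━━━━━━━━━━━━━
                 ┃ 1 ┗━━━━━━━━━━━━━━━┃ FileViewer    
                 ┃ 8  9 10* 11 12* 13┠───────────────
                 ┃15 16 17* 18* 19 20┃The framework i
                 ┃22 23 24 25* 26 27 ┃Data processing
                 ┃                   ┃               
                 ┃                   ┃The pipeline ha
                 ┃                   ┃The framework i
                 ┃                   ┃The system main
                 ┃                   ┃The framework a
                 ┃                   ┃               
                 ┗━━━━━━━━━━━━━━━━━━━┃Data processing


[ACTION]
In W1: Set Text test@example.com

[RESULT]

                     ┃ FormWidget                    
                     ┠───────────────────────────────
                     ┃> Phone:      [test@example.com
                     ┃  Notify:     [ ]              
                 ┏━━━┃  Plan:       ( ) Free  (●) Pro
                 ┃ Ca┃  Status:     [Pending         
                 ┠───┃  Email:      [Carol           
                 ┃   ┃  Name:       [                
                 ┃Mo ┃  Priority:   [┏━━━━━━━━━━━━━━━
                 ┃ 1 ┗━━━━━━━━━━━━━━━┃ FileViewer    
                 ┃ 8  9 10* 11 12* 13┠───────────────
                 ┃15 16 17* 18* 19 20┃The framework i
                 ┃22 23 24 25* 26 27 ┃Data processing
                 ┃                   ┃               
                 ┃                   ┃The pipeline ha
                 ┃                   ┃The framework i
                 ┃                   ┃The system main
                 ┃                   ┃The framework a
                 ┃                   ┃               
                 ┗━━━━━━━━━━━━━━━━━━━┃Data processing


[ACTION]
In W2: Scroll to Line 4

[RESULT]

                     ┃ FormWidget                    
                     ┠───────────────────────────────
                     ┃> Phone:      [test@example.com
                     ┃  Notify:     [ ]              
                 ┏━━━┃  Plan:       ( ) Free  (●) Pro
                 ┃ Ca┃  Status:     [Pending         
                 ┠───┃  Email:      [Carol           
                 ┃   ┃  Name:       [                
                 ┃Mo ┃  Priority:   [┏━━━━━━━━━━━━━━━
                 ┃ 1 ┗━━━━━━━━━━━━━━━┃ FileViewer    
                 ┃ 8  9 10* 11 12* 13┠───────────────
                 ┃15 16 17* 18* 19 20┃               
                 ┃22 23 24 25* 26 27 ┃The pipeline ha
                 ┃                   ┃The framework i
                 ┃                   ┃The system main
                 ┃                   ┃The framework a
                 ┃                   ┃               
                 ┃                   ┃Data processing
                 ┃                   ┃               
                 ┗━━━━━━━━━━━━━━━━━━━┃This module imp


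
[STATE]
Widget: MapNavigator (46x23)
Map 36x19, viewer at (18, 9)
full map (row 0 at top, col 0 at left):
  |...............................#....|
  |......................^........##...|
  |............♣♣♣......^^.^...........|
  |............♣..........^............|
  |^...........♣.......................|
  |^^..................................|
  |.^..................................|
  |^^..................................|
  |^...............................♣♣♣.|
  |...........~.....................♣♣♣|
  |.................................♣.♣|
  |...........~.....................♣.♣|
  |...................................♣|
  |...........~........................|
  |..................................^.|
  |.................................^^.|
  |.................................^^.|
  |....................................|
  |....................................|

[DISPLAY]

                                              
                                              
     ...............................#....     
     ......................^........##...     
     ............♣♣♣......^^.^...........     
     ............♣..........^............     
     ^...........♣.......................     
     ^^..................................     
     .^..................................     
     ^^..................................     
     ^...............................♣♣♣.     
     ...........~......@..............♣♣♣     
     .................................♣.♣     
     ...........~.....................♣.♣     
     ...................................♣     
     ...........~........................     
     ..................................^.     
     .................................^^.     
     .................................^^.     
     ....................................     
     ....................................     
                                              
                                              


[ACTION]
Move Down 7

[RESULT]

     ^^..................................     
     .^..................................     
     ^^..................................     
     ^...............................♣♣♣.     
     ...........~.....................♣♣♣     
     .................................♣.♣     
     ...........~.....................♣.♣     
     ...................................♣     
     ...........~........................     
     ..................................^.     
     .................................^^.     
     ..................@..............^^.     
     ....................................     
     ....................................     
                                              
                                              
                                              
                                              
                                              
                                              
                                              
                                              
                                              


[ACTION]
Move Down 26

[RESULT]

     ^^..................................     
     ^...............................♣♣♣.     
     ...........~.....................♣♣♣     
     .................................♣.♣     
     ...........~.....................♣.♣     
     ...................................♣     
     ...........~........................     
     ..................................^.     
     .................................^^.     
     .................................^^.     
     ....................................     
     ..................@.................     
                                              
                                              
                                              
                                              
                                              
                                              
                                              
                                              
                                              
                                              
                                              


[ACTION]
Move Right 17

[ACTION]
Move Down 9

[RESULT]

........................                      
....................♣♣♣.                      
.....................♣♣♣                      
.....................♣.♣                      
.....................♣.♣                      
.......................♣                      
........................                      
......................^.                      
.....................^^.                      
.....................^^.                      
........................                      
.......................@                      
                                              
                                              
                                              
                                              
                                              
                                              
                                              
                                              
                                              
                                              
                                              


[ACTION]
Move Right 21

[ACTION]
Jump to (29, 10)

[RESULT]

                                              
.........................#....                
................^........##...                
......♣♣♣......^^.^...........                
......♣..........^............                
......♣.......................                
..............................                
..............................                
..............................                
..........................♣♣♣.                
.....~.....................♣♣♣                
.......................@...♣.♣                
.....~.....................♣.♣                
.............................♣                
.....~........................                
............................^.                
...........................^^.                
...........................^^.                
..............................                
..............................                
                                              
                                              
                                              


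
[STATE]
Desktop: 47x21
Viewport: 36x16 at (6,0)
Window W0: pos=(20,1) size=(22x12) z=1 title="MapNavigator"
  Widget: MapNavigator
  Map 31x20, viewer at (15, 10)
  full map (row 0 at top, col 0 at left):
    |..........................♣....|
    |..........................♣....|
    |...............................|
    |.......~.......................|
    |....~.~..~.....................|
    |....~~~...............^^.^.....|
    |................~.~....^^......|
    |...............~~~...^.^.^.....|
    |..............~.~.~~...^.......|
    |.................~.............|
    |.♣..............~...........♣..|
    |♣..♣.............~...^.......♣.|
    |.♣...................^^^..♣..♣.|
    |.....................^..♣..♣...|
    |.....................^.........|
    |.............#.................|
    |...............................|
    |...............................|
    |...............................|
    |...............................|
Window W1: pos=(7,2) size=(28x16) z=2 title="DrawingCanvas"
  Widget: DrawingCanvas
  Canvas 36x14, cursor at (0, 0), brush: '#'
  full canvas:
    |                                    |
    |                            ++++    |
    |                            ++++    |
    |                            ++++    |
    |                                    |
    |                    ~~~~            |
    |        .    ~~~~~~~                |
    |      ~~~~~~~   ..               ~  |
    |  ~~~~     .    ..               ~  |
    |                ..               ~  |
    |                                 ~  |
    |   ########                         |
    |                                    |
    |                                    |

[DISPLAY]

                                    
              ┏━━━━━━━━━━━━━━━━━━━━┓
 ┏━━━━━━━━━━━━━━━━━━━━━━━━━━┓      ┃
 ┃ DrawingCanvas            ┃──────┨
 ┠──────────────────────────┨....^^┃
 ┃+                         ┃..^.^.┃
 ┃                          ┃~...^.┃
 ┃                          ┃......┃
 ┃                          ┃......┃
 ┃                          ┃..^...┃
 ┃                    ~~~~  ┃..^^^.┃
 ┃        .    ~~~~~~~      ┃..^..♣┃
 ┃      ~~~~~~~   ..        ┃━━━━━━┛
 ┃  ~~~~     .    ..        ┃       
 ┃                ..        ┃       
 ┃                          ┃       


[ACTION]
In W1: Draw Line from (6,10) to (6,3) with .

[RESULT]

                                    
              ┏━━━━━━━━━━━━━━━━━━━━┓
 ┏━━━━━━━━━━━━━━━━━━━━━━━━━━┓      ┃
 ┃ DrawingCanvas            ┃──────┨
 ┠──────────────────────────┨....^^┃
 ┃+                         ┃..^.^.┃
 ┃                          ┃~...^.┃
 ┃                          ┃......┃
 ┃                          ┃......┃
 ┃                          ┃..^...┃
 ┃                    ~~~~  ┃..^^^.┃
 ┃   ........  ~~~~~~~      ┃..^..♣┃
 ┃      ~~~~~~~   ..        ┃━━━━━━┛
 ┃  ~~~~     .    ..        ┃       
 ┃                ..        ┃       
 ┃                          ┃       


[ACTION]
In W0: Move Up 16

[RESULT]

                                    
              ┏━━━━━━━━━━━━━━━━━━━━┓
 ┏━━━━━━━━━━━━━━━━━━━━━━━━━━┓      ┃
 ┃ DrawingCanvas            ┃──────┨
 ┠──────────────────────────┨      ┃
 ┃+                         ┃      ┃
 ┃                          ┃      ┃
 ┃                          ┃      ┃
 ┃                          ┃......┃
 ┃                          ┃......┃
 ┃                    ~~~~  ┃......┃
 ┃   ........  ~~~~~~~      ┃......┃
 ┃      ~~~~~~~   ..        ┃━━━━━━┛
 ┃  ~~~~     .    ..        ┃       
 ┃                ..        ┃       
 ┃                          ┃       


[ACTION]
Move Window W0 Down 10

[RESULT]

                                    
                                    
 ┏━━━━━━━━━━━━━━━━━━━━━━━━━━┓       
 ┃ DrawingCanvas            ┃       
 ┠──────────────────────────┨       
 ┃+                         ┃       
 ┃                          ┃       
 ┃                          ┃       
 ┃                          ┃       
 ┃                          ┃━━━━━━┓
 ┃                    ~~~~  ┃      ┃
 ┃   ........  ~~~~~~~      ┃──────┨
 ┃      ~~~~~~~   ..        ┃      ┃
 ┃  ~~~~     .    ..        ┃      ┃
 ┃                ..        ┃      ┃
 ┃                          ┃      ┃
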